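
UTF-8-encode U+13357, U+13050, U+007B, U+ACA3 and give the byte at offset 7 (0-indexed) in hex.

0x90

U+13357 → 4-byte form F0 93 8D 97 at offsets 0–3.
U+13050 → 4-byte form F0 93 81 90 at offsets 4–7.
Offset 7 falls in char 2's range; it's byte 4 of F0 93 81 90 = 0x90.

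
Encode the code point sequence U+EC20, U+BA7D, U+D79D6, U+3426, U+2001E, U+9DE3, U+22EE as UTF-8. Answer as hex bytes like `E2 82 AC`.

EE B0 A0 EB A9 BD F3 97 A7 96 E3 90 A6 F0 A0 80 9E E9 B7 A3 E2 8B AE

U+EC20: 3-byte form → EE B0 A0.
U+BA7D: 3-byte form → EB A9 BD.
U+D79D6: 4-byte form → F3 97 A7 96.
U+3426: 3-byte form → E3 90 A6.
U+2001E: 4-byte form → F0 A0 80 9E.
U+9DE3: 3-byte form → E9 B7 A3.
U+22EE: 3-byte form → E2 8B AE.
Concatenated (23 bytes): EE B0 A0 EB A9 BD F3 97 A7 96 E3 90 A6 F0 A0 80 9E E9 B7 A3 E2 8B AE.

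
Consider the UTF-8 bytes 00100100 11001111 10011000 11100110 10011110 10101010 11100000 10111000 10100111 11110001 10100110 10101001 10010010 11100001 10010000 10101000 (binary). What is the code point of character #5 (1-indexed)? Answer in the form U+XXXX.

Offset 0: leading byte 0x24 = 00100100 → 1-byte char #1 = 24.
Offset 1: leading byte 0xCF = 11001111 → 2-byte char #2 = CF 98.
Offset 3: leading byte 0xE6 = 11100110 → 3-byte char #3 = E6 9E AA.
Offset 6: leading byte 0xE0 = 11100000 → 3-byte char #4 = E0 B8 A7.
Offset 9: leading byte 0xF1 = 11110001 → 4-byte char #5 = F1 A6 A9 92.
Leading byte 0xF1 = 11110001 matches 11110xxx → 4-byte sequence.
Byte 1: 0xF1 = 11110001, payload 001 (3 bits).
Byte 2: 0xA6 = 10100110 (10xxxxxx ✓), payload 100110.
Byte 3: 0xA9 = 10101001 (10xxxxxx ✓), payload 101001.
Byte 4: 0x92 = 10010010 (10xxxxxx ✓), payload 010010.
Concatenate: 001100110101001010010 = 0x66A52 (21 bits → U+66A52).

U+66A52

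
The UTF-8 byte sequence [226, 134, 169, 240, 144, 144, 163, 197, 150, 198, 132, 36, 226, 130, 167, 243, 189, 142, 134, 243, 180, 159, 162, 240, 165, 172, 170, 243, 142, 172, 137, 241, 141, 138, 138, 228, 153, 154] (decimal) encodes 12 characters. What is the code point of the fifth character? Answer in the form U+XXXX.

U+0024

Offset 0: leading byte 0xE2 = 11100010 → 3-byte char #1 = E2 86 A9.
Offset 3: leading byte 0xF0 = 11110000 → 4-byte char #2 = F0 90 90 A3.
Offset 7: leading byte 0xC5 = 11000101 → 2-byte char #3 = C5 96.
Offset 9: leading byte 0xC6 = 11000110 → 2-byte char #4 = C6 84.
Offset 11: leading byte 0x24 = 00100100 → 1-byte char #5 = 24.
Leading byte 0x24 = 00100100 matches 0xxxxxxx → 1-byte sequence.
Byte 1: 0x24 = 00100100, payload 0100100 (7 bits).
Concatenate: 0100100 = 0x24 (7 bits → U+0024).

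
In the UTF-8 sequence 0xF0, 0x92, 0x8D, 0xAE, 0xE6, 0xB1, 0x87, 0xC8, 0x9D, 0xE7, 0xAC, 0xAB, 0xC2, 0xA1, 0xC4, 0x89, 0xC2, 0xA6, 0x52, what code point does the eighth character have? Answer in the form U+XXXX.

U+0052

Offset 0: leading byte 0xF0 = 11110000 → 4-byte char #1 = F0 92 8D AE.
Offset 4: leading byte 0xE6 = 11100110 → 3-byte char #2 = E6 B1 87.
Offset 7: leading byte 0xC8 = 11001000 → 2-byte char #3 = C8 9D.
Offset 9: leading byte 0xE7 = 11100111 → 3-byte char #4 = E7 AC AB.
Offset 12: leading byte 0xC2 = 11000010 → 2-byte char #5 = C2 A1.
Offset 14: leading byte 0xC4 = 11000100 → 2-byte char #6 = C4 89.
Offset 16: leading byte 0xC2 = 11000010 → 2-byte char #7 = C2 A6.
Offset 18: leading byte 0x52 = 01010010 → 1-byte char #8 = 52.
Leading byte 0x52 = 01010010 matches 0xxxxxxx → 1-byte sequence.
Byte 1: 0x52 = 01010010, payload 1010010 (7 bits).
Concatenate: 1010010 = 0x52 (7 bits → U+0052).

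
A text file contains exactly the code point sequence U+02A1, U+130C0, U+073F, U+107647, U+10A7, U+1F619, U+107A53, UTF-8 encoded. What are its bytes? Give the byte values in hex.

CA A1 F0 93 83 80 DC BF F4 87 99 87 E1 82 A7 F0 9F 98 99 F4 87 A9 93

U+02A1: 2-byte form → CA A1.
U+130C0: 4-byte form → F0 93 83 80.
U+073F: 2-byte form → DC BF.
U+107647: 4-byte form → F4 87 99 87.
U+10A7: 3-byte form → E1 82 A7.
U+1F619: 4-byte form → F0 9F 98 99.
U+107A53: 4-byte form → F4 87 A9 93.
Concatenated (23 bytes): CA A1 F0 93 83 80 DC BF F4 87 99 87 E1 82 A7 F0 9F 98 99 F4 87 A9 93.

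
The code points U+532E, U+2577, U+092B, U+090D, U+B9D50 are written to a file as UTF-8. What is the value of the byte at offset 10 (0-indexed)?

0xA4

U+532E → 3-byte form E5 8C AE at offsets 0–2.
U+2577 → 3-byte form E2 95 B7 at offsets 3–5.
U+092B → 3-byte form E0 A4 AB at offsets 6–8.
U+090D → 3-byte form E0 A4 8D at offsets 9–11.
Offset 10 falls in char 4's range; it's byte 2 of E0 A4 8D = 0xA4.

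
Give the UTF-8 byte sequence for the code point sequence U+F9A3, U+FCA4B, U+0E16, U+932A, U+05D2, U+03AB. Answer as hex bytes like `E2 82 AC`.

EF A6 A3 F3 BC A9 8B E0 B8 96 E9 8C AA D7 92 CE AB

U+F9A3: 3-byte form → EF A6 A3.
U+FCA4B: 4-byte form → F3 BC A9 8B.
U+0E16: 3-byte form → E0 B8 96.
U+932A: 3-byte form → E9 8C AA.
U+05D2: 2-byte form → D7 92.
U+03AB: 2-byte form → CE AB.
Concatenated (17 bytes): EF A6 A3 F3 BC A9 8B E0 B8 96 E9 8C AA D7 92 CE AB.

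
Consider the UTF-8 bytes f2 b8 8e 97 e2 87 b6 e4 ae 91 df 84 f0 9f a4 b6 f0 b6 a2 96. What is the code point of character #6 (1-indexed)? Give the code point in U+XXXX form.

U+36896

Offset 0: leading byte 0xF2 = 11110010 → 4-byte char #1 = F2 B8 8E 97.
Offset 4: leading byte 0xE2 = 11100010 → 3-byte char #2 = E2 87 B6.
Offset 7: leading byte 0xE4 = 11100100 → 3-byte char #3 = E4 AE 91.
Offset 10: leading byte 0xDF = 11011111 → 2-byte char #4 = DF 84.
Offset 12: leading byte 0xF0 = 11110000 → 4-byte char #5 = F0 9F A4 B6.
Offset 16: leading byte 0xF0 = 11110000 → 4-byte char #6 = F0 B6 A2 96.
Leading byte 0xF0 = 11110000 matches 11110xxx → 4-byte sequence.
Byte 1: 0xF0 = 11110000, payload 000 (3 bits).
Byte 2: 0xB6 = 10110110 (10xxxxxx ✓), payload 110110.
Byte 3: 0xA2 = 10100010 (10xxxxxx ✓), payload 100010.
Byte 4: 0x96 = 10010110 (10xxxxxx ✓), payload 010110.
Concatenate: 000110110100010010110 = 0x36896 (21 bits → U+36896).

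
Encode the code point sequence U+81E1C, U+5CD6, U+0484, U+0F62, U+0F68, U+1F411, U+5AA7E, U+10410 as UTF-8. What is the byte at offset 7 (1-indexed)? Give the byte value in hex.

1-indexed offset 7 is 0-indexed offset 6.
U+81E1C → 4-byte form F2 81 B8 9C at offsets 0–3.
U+5CD6 → 3-byte form E5 B3 96 at offsets 4–6.
Offset 6 falls in char 2's range; it's byte 3 of E5 B3 96 = 0x96.

0x96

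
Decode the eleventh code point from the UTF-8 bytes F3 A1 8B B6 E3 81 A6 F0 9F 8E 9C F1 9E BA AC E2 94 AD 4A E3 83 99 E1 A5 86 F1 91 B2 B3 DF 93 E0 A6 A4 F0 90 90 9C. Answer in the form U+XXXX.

Offset 0: leading byte 0xF3 = 11110011 → 4-byte char #1 = F3 A1 8B B6.
Offset 4: leading byte 0xE3 = 11100011 → 3-byte char #2 = E3 81 A6.
Offset 7: leading byte 0xF0 = 11110000 → 4-byte char #3 = F0 9F 8E 9C.
Offset 11: leading byte 0xF1 = 11110001 → 4-byte char #4 = F1 9E BA AC.
Offset 15: leading byte 0xE2 = 11100010 → 3-byte char #5 = E2 94 AD.
Offset 18: leading byte 0x4A = 01001010 → 1-byte char #6 = 4A.
Offset 19: leading byte 0xE3 = 11100011 → 3-byte char #7 = E3 83 99.
Offset 22: leading byte 0xE1 = 11100001 → 3-byte char #8 = E1 A5 86.
Offset 25: leading byte 0xF1 = 11110001 → 4-byte char #9 = F1 91 B2 B3.
Offset 29: leading byte 0xDF = 11011111 → 2-byte char #10 = DF 93.
Offset 31: leading byte 0xE0 = 11100000 → 3-byte char #11 = E0 A6 A4.
Leading byte 0xE0 = 11100000 matches 1110xxxx → 3-byte sequence.
Byte 1: 0xE0 = 11100000, payload 0000 (4 bits).
Byte 2: 0xA6 = 10100110 (10xxxxxx ✓), payload 100110.
Byte 3: 0xA4 = 10100100 (10xxxxxx ✓), payload 100100.
Concatenate: 0000100110100100 = 0x9A4 (16 bits → U+09A4).

U+09A4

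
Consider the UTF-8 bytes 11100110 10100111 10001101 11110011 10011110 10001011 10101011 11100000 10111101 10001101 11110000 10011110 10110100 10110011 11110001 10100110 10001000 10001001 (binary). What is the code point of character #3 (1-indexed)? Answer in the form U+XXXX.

Offset 0: leading byte 0xE6 = 11100110 → 3-byte char #1 = E6 A7 8D.
Offset 3: leading byte 0xF3 = 11110011 → 4-byte char #2 = F3 9E 8B AB.
Offset 7: leading byte 0xE0 = 11100000 → 3-byte char #3 = E0 BD 8D.
Leading byte 0xE0 = 11100000 matches 1110xxxx → 3-byte sequence.
Byte 1: 0xE0 = 11100000, payload 0000 (4 bits).
Byte 2: 0xBD = 10111101 (10xxxxxx ✓), payload 111101.
Byte 3: 0x8D = 10001101 (10xxxxxx ✓), payload 001101.
Concatenate: 0000111101001101 = 0xF4D (16 bits → U+0F4D).

U+0F4D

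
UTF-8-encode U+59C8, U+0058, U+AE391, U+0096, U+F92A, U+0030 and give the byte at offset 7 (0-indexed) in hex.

0x91

U+59C8 → 3-byte form E5 A7 88 at offsets 0–2.
U+0058 → 1-byte form 58 at offsets 3–3.
U+AE391 → 4-byte form F2 AE 8E 91 at offsets 4–7.
Offset 7 falls in char 3's range; it's byte 4 of F2 AE 8E 91 = 0x91.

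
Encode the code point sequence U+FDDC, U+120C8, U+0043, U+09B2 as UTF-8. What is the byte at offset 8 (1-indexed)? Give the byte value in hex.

0x43

1-indexed offset 8 is 0-indexed offset 7.
U+FDDC → 3-byte form EF B7 9C at offsets 0–2.
U+120C8 → 4-byte form F0 92 83 88 at offsets 3–6.
U+0043 → 1-byte form 43 at offsets 7–7.
Offset 7 falls in char 3's range; it's byte 1 of 43 = 0x43.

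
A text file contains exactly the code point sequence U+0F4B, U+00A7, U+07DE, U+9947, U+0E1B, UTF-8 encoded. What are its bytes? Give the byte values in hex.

U+0F4B: 3-byte form → E0 BD 8B.
U+00A7: 2-byte form → C2 A7.
U+07DE: 2-byte form → DF 9E.
U+9947: 3-byte form → E9 A5 87.
U+0E1B: 3-byte form → E0 B8 9B.
Concatenated (13 bytes): E0 BD 8B C2 A7 DF 9E E9 A5 87 E0 B8 9B.

E0 BD 8B C2 A7 DF 9E E9 A5 87 E0 B8 9B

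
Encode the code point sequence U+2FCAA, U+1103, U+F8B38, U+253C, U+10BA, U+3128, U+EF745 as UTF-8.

F0 AF B2 AA E1 84 83 F3 B8 AC B8 E2 94 BC E1 82 BA E3 84 A8 F3 AF 9D 85

U+2FCAA: 4-byte form → F0 AF B2 AA.
U+1103: 3-byte form → E1 84 83.
U+F8B38: 4-byte form → F3 B8 AC B8.
U+253C: 3-byte form → E2 94 BC.
U+10BA: 3-byte form → E1 82 BA.
U+3128: 3-byte form → E3 84 A8.
U+EF745: 4-byte form → F3 AF 9D 85.
Concatenated (24 bytes): F0 AF B2 AA E1 84 83 F3 B8 AC B8 E2 94 BC E1 82 BA E3 84 A8 F3 AF 9D 85.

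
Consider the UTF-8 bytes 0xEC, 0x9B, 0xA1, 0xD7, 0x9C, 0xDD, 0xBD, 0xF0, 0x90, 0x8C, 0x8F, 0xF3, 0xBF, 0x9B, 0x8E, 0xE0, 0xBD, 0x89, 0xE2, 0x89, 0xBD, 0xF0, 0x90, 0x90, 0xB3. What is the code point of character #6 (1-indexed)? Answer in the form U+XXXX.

U+0F49

Offset 0: leading byte 0xEC = 11101100 → 3-byte char #1 = EC 9B A1.
Offset 3: leading byte 0xD7 = 11010111 → 2-byte char #2 = D7 9C.
Offset 5: leading byte 0xDD = 11011101 → 2-byte char #3 = DD BD.
Offset 7: leading byte 0xF0 = 11110000 → 4-byte char #4 = F0 90 8C 8F.
Offset 11: leading byte 0xF3 = 11110011 → 4-byte char #5 = F3 BF 9B 8E.
Offset 15: leading byte 0xE0 = 11100000 → 3-byte char #6 = E0 BD 89.
Leading byte 0xE0 = 11100000 matches 1110xxxx → 3-byte sequence.
Byte 1: 0xE0 = 11100000, payload 0000 (4 bits).
Byte 2: 0xBD = 10111101 (10xxxxxx ✓), payload 111101.
Byte 3: 0x89 = 10001001 (10xxxxxx ✓), payload 001001.
Concatenate: 0000111101001001 = 0xF49 (16 bits → U+0F49).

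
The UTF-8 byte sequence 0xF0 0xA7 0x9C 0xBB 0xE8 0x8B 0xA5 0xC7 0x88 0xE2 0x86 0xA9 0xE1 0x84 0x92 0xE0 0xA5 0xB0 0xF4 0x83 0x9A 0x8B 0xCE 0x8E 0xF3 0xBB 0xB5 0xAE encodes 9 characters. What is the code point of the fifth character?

Offset 0: leading byte 0xF0 = 11110000 → 4-byte char #1 = F0 A7 9C BB.
Offset 4: leading byte 0xE8 = 11101000 → 3-byte char #2 = E8 8B A5.
Offset 7: leading byte 0xC7 = 11000111 → 2-byte char #3 = C7 88.
Offset 9: leading byte 0xE2 = 11100010 → 3-byte char #4 = E2 86 A9.
Offset 12: leading byte 0xE1 = 11100001 → 3-byte char #5 = E1 84 92.
Leading byte 0xE1 = 11100001 matches 1110xxxx → 3-byte sequence.
Byte 1: 0xE1 = 11100001, payload 0001 (4 bits).
Byte 2: 0x84 = 10000100 (10xxxxxx ✓), payload 000100.
Byte 3: 0x92 = 10010010 (10xxxxxx ✓), payload 010010.
Concatenate: 0001000100010010 = 0x1112 (16 bits → U+1112).

U+1112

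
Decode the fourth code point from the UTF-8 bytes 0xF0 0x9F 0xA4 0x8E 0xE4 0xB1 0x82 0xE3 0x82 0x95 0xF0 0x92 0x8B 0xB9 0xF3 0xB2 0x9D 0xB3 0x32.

Offset 0: leading byte 0xF0 = 11110000 → 4-byte char #1 = F0 9F A4 8E.
Offset 4: leading byte 0xE4 = 11100100 → 3-byte char #2 = E4 B1 82.
Offset 7: leading byte 0xE3 = 11100011 → 3-byte char #3 = E3 82 95.
Offset 10: leading byte 0xF0 = 11110000 → 4-byte char #4 = F0 92 8B B9.
Leading byte 0xF0 = 11110000 matches 11110xxx → 4-byte sequence.
Byte 1: 0xF0 = 11110000, payload 000 (3 bits).
Byte 2: 0x92 = 10010010 (10xxxxxx ✓), payload 010010.
Byte 3: 0x8B = 10001011 (10xxxxxx ✓), payload 001011.
Byte 4: 0xB9 = 10111001 (10xxxxxx ✓), payload 111001.
Concatenate: 000010010001011111001 = 0x122F9 (21 bits → U+122F9).

U+122F9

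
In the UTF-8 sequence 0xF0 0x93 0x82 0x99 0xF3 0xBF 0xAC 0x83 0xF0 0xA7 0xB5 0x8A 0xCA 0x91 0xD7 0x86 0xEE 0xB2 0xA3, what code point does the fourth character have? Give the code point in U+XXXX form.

U+0291

Offset 0: leading byte 0xF0 = 11110000 → 4-byte char #1 = F0 93 82 99.
Offset 4: leading byte 0xF3 = 11110011 → 4-byte char #2 = F3 BF AC 83.
Offset 8: leading byte 0xF0 = 11110000 → 4-byte char #3 = F0 A7 B5 8A.
Offset 12: leading byte 0xCA = 11001010 → 2-byte char #4 = CA 91.
Leading byte 0xCA = 11001010 matches 110xxxxx → 2-byte sequence.
Byte 1: 0xCA = 11001010, payload 01010 (5 bits).
Byte 2: 0x91 = 10010001 (10xxxxxx ✓), payload 010001.
Concatenate: 01010010001 = 0x291 (11 bits → U+0291).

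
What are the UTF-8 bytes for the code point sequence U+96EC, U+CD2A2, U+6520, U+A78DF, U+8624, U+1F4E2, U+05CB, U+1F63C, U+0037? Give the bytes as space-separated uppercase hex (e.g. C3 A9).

U+96EC: 3-byte form → E9 9B AC.
U+CD2A2: 4-byte form → F3 8D 8A A2.
U+6520: 3-byte form → E6 94 A0.
U+A78DF: 4-byte form → F2 A7 A3 9F.
U+8624: 3-byte form → E8 98 A4.
U+1F4E2: 4-byte form → F0 9F 93 A2.
U+05CB: 2-byte form → D7 8B.
U+1F63C: 4-byte form → F0 9F 98 BC.
U+0037: 1-byte form → 37.
Concatenated (28 bytes): E9 9B AC F3 8D 8A A2 E6 94 A0 F2 A7 A3 9F E8 98 A4 F0 9F 93 A2 D7 8B F0 9F 98 BC 37.

E9 9B AC F3 8D 8A A2 E6 94 A0 F2 A7 A3 9F E8 98 A4 F0 9F 93 A2 D7 8B F0 9F 98 BC 37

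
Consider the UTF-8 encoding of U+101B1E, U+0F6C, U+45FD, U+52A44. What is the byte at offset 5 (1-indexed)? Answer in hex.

0xE0

1-indexed offset 5 is 0-indexed offset 4.
U+101B1E → 4-byte form F4 81 AC 9E at offsets 0–3.
U+0F6C → 3-byte form E0 BD AC at offsets 4–6.
Offset 4 falls in char 2's range; it's byte 1 of E0 BD AC = 0xE0.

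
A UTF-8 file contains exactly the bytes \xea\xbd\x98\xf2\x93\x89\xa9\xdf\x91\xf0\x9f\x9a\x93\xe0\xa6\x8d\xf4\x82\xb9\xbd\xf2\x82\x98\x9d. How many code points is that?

7

Byte at offset 0: 0xEA = 11101010 → 3-byte char (#1). Advance 3.
Byte at offset 3: 0xF2 = 11110010 → 4-byte char (#2). Advance 4.
Byte at offset 7: 0xDF = 11011111 → 2-byte char (#3). Advance 2.
Byte at offset 9: 0xF0 = 11110000 → 4-byte char (#4). Advance 4.
Byte at offset 13: 0xE0 = 11100000 → 3-byte char (#5). Advance 3.
Byte at offset 16: 0xF4 = 11110100 → 4-byte char (#6). Advance 4.
Byte at offset 20: 0xF2 = 11110010 → 4-byte char (#7). Advance 4.
Reached end at offset 24 after 7 code points.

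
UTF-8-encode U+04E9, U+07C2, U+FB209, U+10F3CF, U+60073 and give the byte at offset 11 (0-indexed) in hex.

U+04E9 → 2-byte form D3 A9 at offsets 0–1.
U+07C2 → 2-byte form DF 82 at offsets 2–3.
U+FB209 → 4-byte form F3 BB 88 89 at offsets 4–7.
U+10F3CF → 4-byte form F4 8F 8F 8F at offsets 8–11.
Offset 11 falls in char 4's range; it's byte 4 of F4 8F 8F 8F = 0x8F.

0x8F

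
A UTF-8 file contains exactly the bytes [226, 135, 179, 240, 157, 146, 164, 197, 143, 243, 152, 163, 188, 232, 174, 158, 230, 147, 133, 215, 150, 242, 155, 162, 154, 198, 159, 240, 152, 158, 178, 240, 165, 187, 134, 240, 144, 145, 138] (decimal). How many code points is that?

12

Byte at offset 0: 0xE2 = 11100010 → 3-byte char (#1). Advance 3.
Byte at offset 3: 0xF0 = 11110000 → 4-byte char (#2). Advance 4.
Byte at offset 7: 0xC5 = 11000101 → 2-byte char (#3). Advance 2.
Byte at offset 9: 0xF3 = 11110011 → 4-byte char (#4). Advance 4.
Byte at offset 13: 0xE8 = 11101000 → 3-byte char (#5). Advance 3.
Byte at offset 16: 0xE6 = 11100110 → 3-byte char (#6). Advance 3.
Byte at offset 19: 0xD7 = 11010111 → 2-byte char (#7). Advance 2.
Byte at offset 21: 0xF2 = 11110010 → 4-byte char (#8). Advance 4.
Byte at offset 25: 0xC6 = 11000110 → 2-byte char (#9). Advance 2.
Byte at offset 27: 0xF0 = 11110000 → 4-byte char (#10). Advance 4.
Byte at offset 31: 0xF0 = 11110000 → 4-byte char (#11). Advance 4.
Byte at offset 35: 0xF0 = 11110000 → 4-byte char (#12). Advance 4.
Reached end at offset 39 after 12 code points.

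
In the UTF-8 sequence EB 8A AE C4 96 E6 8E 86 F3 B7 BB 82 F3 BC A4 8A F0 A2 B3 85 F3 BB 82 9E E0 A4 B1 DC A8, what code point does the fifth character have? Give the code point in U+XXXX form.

U+FC90A

Offset 0: leading byte 0xEB = 11101011 → 3-byte char #1 = EB 8A AE.
Offset 3: leading byte 0xC4 = 11000100 → 2-byte char #2 = C4 96.
Offset 5: leading byte 0xE6 = 11100110 → 3-byte char #3 = E6 8E 86.
Offset 8: leading byte 0xF3 = 11110011 → 4-byte char #4 = F3 B7 BB 82.
Offset 12: leading byte 0xF3 = 11110011 → 4-byte char #5 = F3 BC A4 8A.
Leading byte 0xF3 = 11110011 matches 11110xxx → 4-byte sequence.
Byte 1: 0xF3 = 11110011, payload 011 (3 bits).
Byte 2: 0xBC = 10111100 (10xxxxxx ✓), payload 111100.
Byte 3: 0xA4 = 10100100 (10xxxxxx ✓), payload 100100.
Byte 4: 0x8A = 10001010 (10xxxxxx ✓), payload 001010.
Concatenate: 011111100100100001010 = 0xFC90A (21 bits → U+FC90A).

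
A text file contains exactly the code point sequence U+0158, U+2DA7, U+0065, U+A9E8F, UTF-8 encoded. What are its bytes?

U+0158: 2-byte form → C5 98.
U+2DA7: 3-byte form → E2 B6 A7.
U+0065: 1-byte form → 65.
U+A9E8F: 4-byte form → F2 A9 BA 8F.
Concatenated (10 bytes): C5 98 E2 B6 A7 65 F2 A9 BA 8F.

C5 98 E2 B6 A7 65 F2 A9 BA 8F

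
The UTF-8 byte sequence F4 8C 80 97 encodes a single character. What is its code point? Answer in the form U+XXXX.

U+10C017

Leading byte 0xF4 = 11110100 matches 11110xxx → 4-byte sequence.
Byte 1: 0xF4 = 11110100, payload 100 (3 bits).
Byte 2: 0x8C = 10001100 (10xxxxxx ✓), payload 001100.
Byte 3: 0x80 = 10000000 (10xxxxxx ✓), payload 000000.
Byte 4: 0x97 = 10010111 (10xxxxxx ✓), payload 010111.
Concatenate: 100001100000000010111 = 0x10C017 (21 bits → U+10C017).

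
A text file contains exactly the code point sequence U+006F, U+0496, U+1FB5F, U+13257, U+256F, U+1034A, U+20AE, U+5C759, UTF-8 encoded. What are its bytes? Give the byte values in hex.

U+006F: 1-byte form → 6F.
U+0496: 2-byte form → D2 96.
U+1FB5F: 4-byte form → F0 9F AD 9F.
U+13257: 4-byte form → F0 93 89 97.
U+256F: 3-byte form → E2 95 AF.
U+1034A: 4-byte form → F0 90 8D 8A.
U+20AE: 3-byte form → E2 82 AE.
U+5C759: 4-byte form → F1 9C 9D 99.
Concatenated (25 bytes): 6F D2 96 F0 9F AD 9F F0 93 89 97 E2 95 AF F0 90 8D 8A E2 82 AE F1 9C 9D 99.

6F D2 96 F0 9F AD 9F F0 93 89 97 E2 95 AF F0 90 8D 8A E2 82 AE F1 9C 9D 99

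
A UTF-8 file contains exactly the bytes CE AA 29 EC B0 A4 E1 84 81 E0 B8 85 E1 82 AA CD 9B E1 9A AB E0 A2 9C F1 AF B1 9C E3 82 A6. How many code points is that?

11

Byte at offset 0: 0xCE = 11001110 → 2-byte char (#1). Advance 2.
Byte at offset 2: 0x29 = 00101001 → 1-byte char (#2). Advance 1.
Byte at offset 3: 0xEC = 11101100 → 3-byte char (#3). Advance 3.
Byte at offset 6: 0xE1 = 11100001 → 3-byte char (#4). Advance 3.
Byte at offset 9: 0xE0 = 11100000 → 3-byte char (#5). Advance 3.
Byte at offset 12: 0xE1 = 11100001 → 3-byte char (#6). Advance 3.
Byte at offset 15: 0xCD = 11001101 → 2-byte char (#7). Advance 2.
Byte at offset 17: 0xE1 = 11100001 → 3-byte char (#8). Advance 3.
Byte at offset 20: 0xE0 = 11100000 → 3-byte char (#9). Advance 3.
Byte at offset 23: 0xF1 = 11110001 → 4-byte char (#10). Advance 4.
Byte at offset 27: 0xE3 = 11100011 → 3-byte char (#11). Advance 3.
Reached end at offset 30 after 11 code points.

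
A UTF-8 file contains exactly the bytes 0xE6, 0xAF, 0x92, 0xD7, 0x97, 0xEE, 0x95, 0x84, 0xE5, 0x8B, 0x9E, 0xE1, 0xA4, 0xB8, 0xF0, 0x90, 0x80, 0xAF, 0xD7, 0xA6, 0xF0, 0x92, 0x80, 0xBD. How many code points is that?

8

Byte at offset 0: 0xE6 = 11100110 → 3-byte char (#1). Advance 3.
Byte at offset 3: 0xD7 = 11010111 → 2-byte char (#2). Advance 2.
Byte at offset 5: 0xEE = 11101110 → 3-byte char (#3). Advance 3.
Byte at offset 8: 0xE5 = 11100101 → 3-byte char (#4). Advance 3.
Byte at offset 11: 0xE1 = 11100001 → 3-byte char (#5). Advance 3.
Byte at offset 14: 0xF0 = 11110000 → 4-byte char (#6). Advance 4.
Byte at offset 18: 0xD7 = 11010111 → 2-byte char (#7). Advance 2.
Byte at offset 20: 0xF0 = 11110000 → 4-byte char (#8). Advance 4.
Reached end at offset 24 after 8 code points.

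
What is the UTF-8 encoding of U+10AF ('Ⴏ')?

U+10AF = 0x10AF = 4271 decimal. In range U+0800–U+FFFF → 3-byte form: 1110xxxx 10xxxxxx 10xxxxxx.
Binary (16 bits): 0001000010101111.
Split 4+6+6: 0001 | 000010 | 101111.
Byte 1: 11100001 = 0xE1.
Byte 2: 10000010 = 0x82.
Byte 3: 10101111 = 0xAF.

E1 82 AF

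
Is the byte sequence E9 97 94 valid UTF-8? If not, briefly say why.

valid

Leading byte 0xE9 = 11101001 → 3-byte form.
Continuation bytes 0x97=10010111, 0x94=10010100 all match 10xxxxxx.
Decoded value 0x95D4 is ≥ 0x800 (shortest form) and not a surrogate.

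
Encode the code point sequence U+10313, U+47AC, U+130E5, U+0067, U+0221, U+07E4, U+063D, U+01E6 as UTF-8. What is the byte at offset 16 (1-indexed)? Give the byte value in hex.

1-indexed offset 16 is 0-indexed offset 15.
U+10313 → 4-byte form F0 90 8C 93 at offsets 0–3.
U+47AC → 3-byte form E4 9E AC at offsets 4–6.
U+130E5 → 4-byte form F0 93 83 A5 at offsets 7–10.
U+0067 → 1-byte form 67 at offsets 11–11.
U+0221 → 2-byte form C8 A1 at offsets 12–13.
U+07E4 → 2-byte form DF A4 at offsets 14–15.
Offset 15 falls in char 6's range; it's byte 2 of DF A4 = 0xA4.

0xA4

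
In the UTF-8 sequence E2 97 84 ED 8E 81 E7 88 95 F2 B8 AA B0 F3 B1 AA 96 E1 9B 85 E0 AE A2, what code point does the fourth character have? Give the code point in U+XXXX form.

Offset 0: leading byte 0xE2 = 11100010 → 3-byte char #1 = E2 97 84.
Offset 3: leading byte 0xED = 11101101 → 3-byte char #2 = ED 8E 81.
Offset 6: leading byte 0xE7 = 11100111 → 3-byte char #3 = E7 88 95.
Offset 9: leading byte 0xF2 = 11110010 → 4-byte char #4 = F2 B8 AA B0.
Leading byte 0xF2 = 11110010 matches 11110xxx → 4-byte sequence.
Byte 1: 0xF2 = 11110010, payload 010 (3 bits).
Byte 2: 0xB8 = 10111000 (10xxxxxx ✓), payload 111000.
Byte 3: 0xAA = 10101010 (10xxxxxx ✓), payload 101010.
Byte 4: 0xB0 = 10110000 (10xxxxxx ✓), payload 110000.
Concatenate: 010111000101010110000 = 0xB8AB0 (21 bits → U+B8AB0).

U+B8AB0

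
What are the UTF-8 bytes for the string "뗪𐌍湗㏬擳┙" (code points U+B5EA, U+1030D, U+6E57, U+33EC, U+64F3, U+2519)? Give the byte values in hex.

U+B5EA: 3-byte form → EB 97 AA.
U+1030D: 4-byte form → F0 90 8C 8D.
U+6E57: 3-byte form → E6 B9 97.
U+33EC: 3-byte form → E3 8F AC.
U+64F3: 3-byte form → E6 93 B3.
U+2519: 3-byte form → E2 94 99.
Concatenated (19 bytes): EB 97 AA F0 90 8C 8D E6 B9 97 E3 8F AC E6 93 B3 E2 94 99.

EB 97 AA F0 90 8C 8D E6 B9 97 E3 8F AC E6 93 B3 E2 94 99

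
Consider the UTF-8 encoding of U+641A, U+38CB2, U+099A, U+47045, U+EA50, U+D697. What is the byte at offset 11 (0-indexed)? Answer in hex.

U+641A → 3-byte form E6 90 9A at offsets 0–2.
U+38CB2 → 4-byte form F0 B8 B2 B2 at offsets 3–6.
U+099A → 3-byte form E0 A6 9A at offsets 7–9.
U+47045 → 4-byte form F1 87 81 85 at offsets 10–13.
Offset 11 falls in char 4's range; it's byte 2 of F1 87 81 85 = 0x87.

0x87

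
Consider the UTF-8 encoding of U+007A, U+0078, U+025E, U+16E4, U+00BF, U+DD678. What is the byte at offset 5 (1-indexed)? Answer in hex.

0xE1

1-indexed offset 5 is 0-indexed offset 4.
U+007A → 1-byte form 7A at offsets 0–0.
U+0078 → 1-byte form 78 at offsets 1–1.
U+025E → 2-byte form C9 9E at offsets 2–3.
U+16E4 → 3-byte form E1 9B A4 at offsets 4–6.
Offset 4 falls in char 4's range; it's byte 1 of E1 9B A4 = 0xE1.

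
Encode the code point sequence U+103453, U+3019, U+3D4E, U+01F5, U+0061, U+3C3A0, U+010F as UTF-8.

F4 83 91 93 E3 80 99 E3 B5 8E C7 B5 61 F0 BC 8E A0 C4 8F

U+103453: 4-byte form → F4 83 91 93.
U+3019: 3-byte form → E3 80 99.
U+3D4E: 3-byte form → E3 B5 8E.
U+01F5: 2-byte form → C7 B5.
U+0061: 1-byte form → 61.
U+3C3A0: 4-byte form → F0 BC 8E A0.
U+010F: 2-byte form → C4 8F.
Concatenated (19 bytes): F4 83 91 93 E3 80 99 E3 B5 8E C7 B5 61 F0 BC 8E A0 C4 8F.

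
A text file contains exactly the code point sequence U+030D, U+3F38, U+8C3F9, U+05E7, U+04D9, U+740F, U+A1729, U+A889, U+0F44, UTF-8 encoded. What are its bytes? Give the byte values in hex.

U+030D: 2-byte form → CC 8D.
U+3F38: 3-byte form → E3 BC B8.
U+8C3F9: 4-byte form → F2 8C 8F B9.
U+05E7: 2-byte form → D7 A7.
U+04D9: 2-byte form → D3 99.
U+740F: 3-byte form → E7 90 8F.
U+A1729: 4-byte form → F2 A1 9C A9.
U+A889: 3-byte form → EA A2 89.
U+0F44: 3-byte form → E0 BD 84.
Concatenated (26 bytes): CC 8D E3 BC B8 F2 8C 8F B9 D7 A7 D3 99 E7 90 8F F2 A1 9C A9 EA A2 89 E0 BD 84.

CC 8D E3 BC B8 F2 8C 8F B9 D7 A7 D3 99 E7 90 8F F2 A1 9C A9 EA A2 89 E0 BD 84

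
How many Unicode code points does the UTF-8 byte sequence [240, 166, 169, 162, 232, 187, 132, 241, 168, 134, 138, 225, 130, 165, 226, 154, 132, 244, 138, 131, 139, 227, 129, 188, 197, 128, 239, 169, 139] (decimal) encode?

Byte at offset 0: 0xF0 = 11110000 → 4-byte char (#1). Advance 4.
Byte at offset 4: 0xE8 = 11101000 → 3-byte char (#2). Advance 3.
Byte at offset 7: 0xF1 = 11110001 → 4-byte char (#3). Advance 4.
Byte at offset 11: 0xE1 = 11100001 → 3-byte char (#4). Advance 3.
Byte at offset 14: 0xE2 = 11100010 → 3-byte char (#5). Advance 3.
Byte at offset 17: 0xF4 = 11110100 → 4-byte char (#6). Advance 4.
Byte at offset 21: 0xE3 = 11100011 → 3-byte char (#7). Advance 3.
Byte at offset 24: 0xC5 = 11000101 → 2-byte char (#8). Advance 2.
Byte at offset 26: 0xEF = 11101111 → 3-byte char (#9). Advance 3.
Reached end at offset 29 after 9 code points.

9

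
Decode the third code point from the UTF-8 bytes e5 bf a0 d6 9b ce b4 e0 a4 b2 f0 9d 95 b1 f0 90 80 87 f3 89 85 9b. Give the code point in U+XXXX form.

U+03B4

Offset 0: leading byte 0xE5 = 11100101 → 3-byte char #1 = E5 BF A0.
Offset 3: leading byte 0xD6 = 11010110 → 2-byte char #2 = D6 9B.
Offset 5: leading byte 0xCE = 11001110 → 2-byte char #3 = CE B4.
Leading byte 0xCE = 11001110 matches 110xxxxx → 2-byte sequence.
Byte 1: 0xCE = 11001110, payload 01110 (5 bits).
Byte 2: 0xB4 = 10110100 (10xxxxxx ✓), payload 110100.
Concatenate: 01110110100 = 0x3B4 (11 bits → U+03B4).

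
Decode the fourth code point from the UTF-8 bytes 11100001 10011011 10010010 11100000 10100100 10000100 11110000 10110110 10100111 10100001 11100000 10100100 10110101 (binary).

U+0935

Offset 0: leading byte 0xE1 = 11100001 → 3-byte char #1 = E1 9B 92.
Offset 3: leading byte 0xE0 = 11100000 → 3-byte char #2 = E0 A4 84.
Offset 6: leading byte 0xF0 = 11110000 → 4-byte char #3 = F0 B6 A7 A1.
Offset 10: leading byte 0xE0 = 11100000 → 3-byte char #4 = E0 A4 B5.
Leading byte 0xE0 = 11100000 matches 1110xxxx → 3-byte sequence.
Byte 1: 0xE0 = 11100000, payload 0000 (4 bits).
Byte 2: 0xA4 = 10100100 (10xxxxxx ✓), payload 100100.
Byte 3: 0xB5 = 10110101 (10xxxxxx ✓), payload 110101.
Concatenate: 0000100100110101 = 0x935 (16 bits → U+0935).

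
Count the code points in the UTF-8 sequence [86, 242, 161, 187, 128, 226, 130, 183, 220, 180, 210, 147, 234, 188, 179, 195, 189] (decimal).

7

Byte at offset 0: 0x56 = 01010110 → 1-byte char (#1). Advance 1.
Byte at offset 1: 0xF2 = 11110010 → 4-byte char (#2). Advance 4.
Byte at offset 5: 0xE2 = 11100010 → 3-byte char (#3). Advance 3.
Byte at offset 8: 0xDC = 11011100 → 2-byte char (#4). Advance 2.
Byte at offset 10: 0xD2 = 11010010 → 2-byte char (#5). Advance 2.
Byte at offset 12: 0xEA = 11101010 → 3-byte char (#6). Advance 3.
Byte at offset 15: 0xC3 = 11000011 → 2-byte char (#7). Advance 2.
Reached end at offset 17 after 7 code points.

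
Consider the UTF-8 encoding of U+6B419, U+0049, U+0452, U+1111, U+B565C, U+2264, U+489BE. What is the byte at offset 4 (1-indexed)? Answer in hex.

0x99

1-indexed offset 4 is 0-indexed offset 3.
U+6B419 → 4-byte form F1 AB 90 99 at offsets 0–3.
Offset 3 falls in char 1's range; it's byte 4 of F1 AB 90 99 = 0x99.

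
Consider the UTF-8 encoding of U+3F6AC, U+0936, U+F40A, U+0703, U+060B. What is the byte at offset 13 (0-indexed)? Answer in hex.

0x8B

U+3F6AC → 4-byte form F0 BF 9A AC at offsets 0–3.
U+0936 → 3-byte form E0 A4 B6 at offsets 4–6.
U+F40A → 3-byte form EF 90 8A at offsets 7–9.
U+0703 → 2-byte form DC 83 at offsets 10–11.
U+060B → 2-byte form D8 8B at offsets 12–13.
Offset 13 falls in char 5's range; it's byte 2 of D8 8B = 0x8B.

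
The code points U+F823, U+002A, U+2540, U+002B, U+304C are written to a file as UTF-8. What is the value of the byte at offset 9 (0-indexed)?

0x81

U+F823 → 3-byte form EF A0 A3 at offsets 0–2.
U+002A → 1-byte form 2A at offsets 3–3.
U+2540 → 3-byte form E2 95 80 at offsets 4–6.
U+002B → 1-byte form 2B at offsets 7–7.
U+304C → 3-byte form E3 81 8C at offsets 8–10.
Offset 9 falls in char 5's range; it's byte 2 of E3 81 8C = 0x81.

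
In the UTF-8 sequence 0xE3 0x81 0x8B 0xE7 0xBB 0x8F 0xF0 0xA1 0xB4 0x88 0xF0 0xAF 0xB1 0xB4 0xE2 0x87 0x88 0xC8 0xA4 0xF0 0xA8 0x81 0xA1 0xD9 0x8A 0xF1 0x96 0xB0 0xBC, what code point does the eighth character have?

U+064A

Offset 0: leading byte 0xE3 = 11100011 → 3-byte char #1 = E3 81 8B.
Offset 3: leading byte 0xE7 = 11100111 → 3-byte char #2 = E7 BB 8F.
Offset 6: leading byte 0xF0 = 11110000 → 4-byte char #3 = F0 A1 B4 88.
Offset 10: leading byte 0xF0 = 11110000 → 4-byte char #4 = F0 AF B1 B4.
Offset 14: leading byte 0xE2 = 11100010 → 3-byte char #5 = E2 87 88.
Offset 17: leading byte 0xC8 = 11001000 → 2-byte char #6 = C8 A4.
Offset 19: leading byte 0xF0 = 11110000 → 4-byte char #7 = F0 A8 81 A1.
Offset 23: leading byte 0xD9 = 11011001 → 2-byte char #8 = D9 8A.
Leading byte 0xD9 = 11011001 matches 110xxxxx → 2-byte sequence.
Byte 1: 0xD9 = 11011001, payload 11001 (5 bits).
Byte 2: 0x8A = 10001010 (10xxxxxx ✓), payload 001010.
Concatenate: 11001001010 = 0x64A (11 bits → U+064A).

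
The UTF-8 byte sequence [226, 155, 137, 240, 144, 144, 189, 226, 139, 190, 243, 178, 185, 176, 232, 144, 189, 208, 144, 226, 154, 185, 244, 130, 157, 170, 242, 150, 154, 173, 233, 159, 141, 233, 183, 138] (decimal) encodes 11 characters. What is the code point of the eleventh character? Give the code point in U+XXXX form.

Offset 0: leading byte 0xE2 = 11100010 → 3-byte char #1 = E2 9B 89.
Offset 3: leading byte 0xF0 = 11110000 → 4-byte char #2 = F0 90 90 BD.
Offset 7: leading byte 0xE2 = 11100010 → 3-byte char #3 = E2 8B BE.
Offset 10: leading byte 0xF3 = 11110011 → 4-byte char #4 = F3 B2 B9 B0.
Offset 14: leading byte 0xE8 = 11101000 → 3-byte char #5 = E8 90 BD.
Offset 17: leading byte 0xD0 = 11010000 → 2-byte char #6 = D0 90.
Offset 19: leading byte 0xE2 = 11100010 → 3-byte char #7 = E2 9A B9.
Offset 22: leading byte 0xF4 = 11110100 → 4-byte char #8 = F4 82 9D AA.
Offset 26: leading byte 0xF2 = 11110010 → 4-byte char #9 = F2 96 9A AD.
Offset 30: leading byte 0xE9 = 11101001 → 3-byte char #10 = E9 9F 8D.
Offset 33: leading byte 0xE9 = 11101001 → 3-byte char #11 = E9 B7 8A.
Leading byte 0xE9 = 11101001 matches 1110xxxx → 3-byte sequence.
Byte 1: 0xE9 = 11101001, payload 1001 (4 bits).
Byte 2: 0xB7 = 10110111 (10xxxxxx ✓), payload 110111.
Byte 3: 0x8A = 10001010 (10xxxxxx ✓), payload 001010.
Concatenate: 1001110111001010 = 0x9DCA (16 bits → U+9DCA).

U+9DCA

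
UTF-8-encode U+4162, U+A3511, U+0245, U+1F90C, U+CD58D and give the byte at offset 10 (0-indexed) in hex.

U+4162 → 3-byte form E4 85 A2 at offsets 0–2.
U+A3511 → 4-byte form F2 A3 94 91 at offsets 3–6.
U+0245 → 2-byte form C9 85 at offsets 7–8.
U+1F90C → 4-byte form F0 9F A4 8C at offsets 9–12.
Offset 10 falls in char 4's range; it's byte 2 of F0 9F A4 8C = 0x9F.

0x9F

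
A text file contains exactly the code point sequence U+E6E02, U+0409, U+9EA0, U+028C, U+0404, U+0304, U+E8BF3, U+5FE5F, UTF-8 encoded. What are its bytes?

F3 A6 B8 82 D0 89 E9 BA A0 CA 8C D0 84 CC 84 F3 A8 AF B3 F1 9F B9 9F

U+E6E02: 4-byte form → F3 A6 B8 82.
U+0409: 2-byte form → D0 89.
U+9EA0: 3-byte form → E9 BA A0.
U+028C: 2-byte form → CA 8C.
U+0404: 2-byte form → D0 84.
U+0304: 2-byte form → CC 84.
U+E8BF3: 4-byte form → F3 A8 AF B3.
U+5FE5F: 4-byte form → F1 9F B9 9F.
Concatenated (23 bytes): F3 A6 B8 82 D0 89 E9 BA A0 CA 8C D0 84 CC 84 F3 A8 AF B3 F1 9F B9 9F.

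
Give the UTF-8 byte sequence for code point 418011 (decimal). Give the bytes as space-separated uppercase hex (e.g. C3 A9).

F1 A6 83 9B

U+660DB = 0x660DB = 418011 decimal. In range U+10000–U+10FFFF → 4-byte form: 11110xxx 10xxxxxx 10xxxxxx 10xxxxxx.
Binary (21 bits): 001100110000011011011.
Split 3+6+6+6: 001 | 100110 | 000011 | 011011.
Byte 1: 11110001 = 0xF1.
Byte 2: 10100110 = 0xA6.
Byte 3: 10000011 = 0x83.
Byte 4: 10011011 = 0x9B.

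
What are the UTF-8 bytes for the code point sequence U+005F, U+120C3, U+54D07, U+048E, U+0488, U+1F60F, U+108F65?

5F F0 92 83 83 F1 94 B4 87 D2 8E D2 88 F0 9F 98 8F F4 88 BD A5

U+005F: 1-byte form → 5F.
U+120C3: 4-byte form → F0 92 83 83.
U+54D07: 4-byte form → F1 94 B4 87.
U+048E: 2-byte form → D2 8E.
U+0488: 2-byte form → D2 88.
U+1F60F: 4-byte form → F0 9F 98 8F.
U+108F65: 4-byte form → F4 88 BD A5.
Concatenated (21 bytes): 5F F0 92 83 83 F1 94 B4 87 D2 8E D2 88 F0 9F 98 8F F4 88 BD A5.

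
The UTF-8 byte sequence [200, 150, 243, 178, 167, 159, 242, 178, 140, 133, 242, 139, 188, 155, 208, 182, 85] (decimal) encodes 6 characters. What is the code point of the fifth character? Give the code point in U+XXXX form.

U+0436

Offset 0: leading byte 0xC8 = 11001000 → 2-byte char #1 = C8 96.
Offset 2: leading byte 0xF3 = 11110011 → 4-byte char #2 = F3 B2 A7 9F.
Offset 6: leading byte 0xF2 = 11110010 → 4-byte char #3 = F2 B2 8C 85.
Offset 10: leading byte 0xF2 = 11110010 → 4-byte char #4 = F2 8B BC 9B.
Offset 14: leading byte 0xD0 = 11010000 → 2-byte char #5 = D0 B6.
Leading byte 0xD0 = 11010000 matches 110xxxxx → 2-byte sequence.
Byte 1: 0xD0 = 11010000, payload 10000 (5 bits).
Byte 2: 0xB6 = 10110110 (10xxxxxx ✓), payload 110110.
Concatenate: 10000110110 = 0x436 (11 bits → U+0436).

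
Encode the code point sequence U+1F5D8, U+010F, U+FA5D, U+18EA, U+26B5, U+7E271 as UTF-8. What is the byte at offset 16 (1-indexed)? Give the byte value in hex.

1-indexed offset 16 is 0-indexed offset 15.
U+1F5D8 → 4-byte form F0 9F 97 98 at offsets 0–3.
U+010F → 2-byte form C4 8F at offsets 4–5.
U+FA5D → 3-byte form EF A9 9D at offsets 6–8.
U+18EA → 3-byte form E1 A3 AA at offsets 9–11.
U+26B5 → 3-byte form E2 9A B5 at offsets 12–14.
U+7E271 → 4-byte form F1 BE 89 B1 at offsets 15–18.
Offset 15 falls in char 6's range; it's byte 1 of F1 BE 89 B1 = 0xF1.

0xF1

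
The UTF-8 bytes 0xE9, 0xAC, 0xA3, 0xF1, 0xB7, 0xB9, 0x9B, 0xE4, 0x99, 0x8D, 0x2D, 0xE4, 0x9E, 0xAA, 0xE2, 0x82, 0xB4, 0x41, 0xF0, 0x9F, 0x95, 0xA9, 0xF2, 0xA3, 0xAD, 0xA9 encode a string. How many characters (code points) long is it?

Byte at offset 0: 0xE9 = 11101001 → 3-byte char (#1). Advance 3.
Byte at offset 3: 0xF1 = 11110001 → 4-byte char (#2). Advance 4.
Byte at offset 7: 0xE4 = 11100100 → 3-byte char (#3). Advance 3.
Byte at offset 10: 0x2D = 00101101 → 1-byte char (#4). Advance 1.
Byte at offset 11: 0xE4 = 11100100 → 3-byte char (#5). Advance 3.
Byte at offset 14: 0xE2 = 11100010 → 3-byte char (#6). Advance 3.
Byte at offset 17: 0x41 = 01000001 → 1-byte char (#7). Advance 1.
Byte at offset 18: 0xF0 = 11110000 → 4-byte char (#8). Advance 4.
Byte at offset 22: 0xF2 = 11110010 → 4-byte char (#9). Advance 4.
Reached end at offset 26 after 9 code points.

9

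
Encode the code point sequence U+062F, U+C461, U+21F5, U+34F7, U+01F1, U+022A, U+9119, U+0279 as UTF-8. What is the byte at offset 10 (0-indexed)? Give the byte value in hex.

U+062F → 2-byte form D8 AF at offsets 0–1.
U+C461 → 3-byte form EC 91 A1 at offsets 2–4.
U+21F5 → 3-byte form E2 87 B5 at offsets 5–7.
U+34F7 → 3-byte form E3 93 B7 at offsets 8–10.
Offset 10 falls in char 4's range; it's byte 3 of E3 93 B7 = 0xB7.

0xB7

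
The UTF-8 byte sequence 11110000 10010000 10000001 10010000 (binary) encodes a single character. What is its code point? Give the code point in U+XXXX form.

Leading byte 0xF0 = 11110000 matches 11110xxx → 4-byte sequence.
Byte 1: 0xF0 = 11110000, payload 000 (3 bits).
Byte 2: 0x90 = 10010000 (10xxxxxx ✓), payload 010000.
Byte 3: 0x81 = 10000001 (10xxxxxx ✓), payload 000001.
Byte 4: 0x90 = 10010000 (10xxxxxx ✓), payload 010000.
Concatenate: 000010000000001010000 = 0x10050 (21 bits → U+10050).

U+10050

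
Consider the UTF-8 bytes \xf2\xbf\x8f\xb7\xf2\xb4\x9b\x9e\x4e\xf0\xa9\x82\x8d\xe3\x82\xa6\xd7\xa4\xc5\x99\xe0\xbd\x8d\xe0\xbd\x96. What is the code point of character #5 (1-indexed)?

Offset 0: leading byte 0xF2 = 11110010 → 4-byte char #1 = F2 BF 8F B7.
Offset 4: leading byte 0xF2 = 11110010 → 4-byte char #2 = F2 B4 9B 9E.
Offset 8: leading byte 0x4E = 01001110 → 1-byte char #3 = 4E.
Offset 9: leading byte 0xF0 = 11110000 → 4-byte char #4 = F0 A9 82 8D.
Offset 13: leading byte 0xE3 = 11100011 → 3-byte char #5 = E3 82 A6.
Leading byte 0xE3 = 11100011 matches 1110xxxx → 3-byte sequence.
Byte 1: 0xE3 = 11100011, payload 0011 (4 bits).
Byte 2: 0x82 = 10000010 (10xxxxxx ✓), payload 000010.
Byte 3: 0xA6 = 10100110 (10xxxxxx ✓), payload 100110.
Concatenate: 0011000010100110 = 0x30A6 (16 bits → U+30A6).

U+30A6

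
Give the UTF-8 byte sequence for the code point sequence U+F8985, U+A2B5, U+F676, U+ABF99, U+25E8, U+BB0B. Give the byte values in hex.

U+F8985: 4-byte form → F3 B8 A6 85.
U+A2B5: 3-byte form → EA 8A B5.
U+F676: 3-byte form → EF 99 B6.
U+ABF99: 4-byte form → F2 AB BE 99.
U+25E8: 3-byte form → E2 97 A8.
U+BB0B: 3-byte form → EB AC 8B.
Concatenated (20 bytes): F3 B8 A6 85 EA 8A B5 EF 99 B6 F2 AB BE 99 E2 97 A8 EB AC 8B.

F3 B8 A6 85 EA 8A B5 EF 99 B6 F2 AB BE 99 E2 97 A8 EB AC 8B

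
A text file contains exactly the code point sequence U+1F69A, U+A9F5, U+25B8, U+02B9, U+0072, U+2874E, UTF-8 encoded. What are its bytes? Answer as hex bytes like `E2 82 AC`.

F0 9F 9A 9A EA A7 B5 E2 96 B8 CA B9 72 F0 A8 9D 8E

U+1F69A: 4-byte form → F0 9F 9A 9A.
U+A9F5: 3-byte form → EA A7 B5.
U+25B8: 3-byte form → E2 96 B8.
U+02B9: 2-byte form → CA B9.
U+0072: 1-byte form → 72.
U+2874E: 4-byte form → F0 A8 9D 8E.
Concatenated (17 bytes): F0 9F 9A 9A EA A7 B5 E2 96 B8 CA B9 72 F0 A8 9D 8E.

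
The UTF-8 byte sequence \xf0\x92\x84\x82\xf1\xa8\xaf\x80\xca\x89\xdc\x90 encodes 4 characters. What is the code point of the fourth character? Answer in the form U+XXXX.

U+0710

Offset 0: leading byte 0xF0 = 11110000 → 4-byte char #1 = F0 92 84 82.
Offset 4: leading byte 0xF1 = 11110001 → 4-byte char #2 = F1 A8 AF 80.
Offset 8: leading byte 0xCA = 11001010 → 2-byte char #3 = CA 89.
Offset 10: leading byte 0xDC = 11011100 → 2-byte char #4 = DC 90.
Leading byte 0xDC = 11011100 matches 110xxxxx → 2-byte sequence.
Byte 1: 0xDC = 11011100, payload 11100 (5 bits).
Byte 2: 0x90 = 10010000 (10xxxxxx ✓), payload 010000.
Concatenate: 11100010000 = 0x710 (11 bits → U+0710).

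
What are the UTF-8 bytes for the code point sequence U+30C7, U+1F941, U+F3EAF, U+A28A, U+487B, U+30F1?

U+30C7: 3-byte form → E3 83 87.
U+1F941: 4-byte form → F0 9F A5 81.
U+F3EAF: 4-byte form → F3 B3 BA AF.
U+A28A: 3-byte form → EA 8A 8A.
U+487B: 3-byte form → E4 A1 BB.
U+30F1: 3-byte form → E3 83 B1.
Concatenated (20 bytes): E3 83 87 F0 9F A5 81 F3 B3 BA AF EA 8A 8A E4 A1 BB E3 83 B1.

E3 83 87 F0 9F A5 81 F3 B3 BA AF EA 8A 8A E4 A1 BB E3 83 B1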